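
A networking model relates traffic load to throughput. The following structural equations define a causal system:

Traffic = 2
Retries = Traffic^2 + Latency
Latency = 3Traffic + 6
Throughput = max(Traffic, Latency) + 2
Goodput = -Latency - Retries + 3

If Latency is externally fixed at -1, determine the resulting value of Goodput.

do(Latency=-1) replaces the equation Latency = 3Traffic + 6 with the constant Latency = -1.
Retries = Traffic^2 + Latency  [with Traffic=2, Latency=-1]  = 3
Goodput = -Latency - Retries + 3  [with Latency=-1, Retries=3]  = 1

1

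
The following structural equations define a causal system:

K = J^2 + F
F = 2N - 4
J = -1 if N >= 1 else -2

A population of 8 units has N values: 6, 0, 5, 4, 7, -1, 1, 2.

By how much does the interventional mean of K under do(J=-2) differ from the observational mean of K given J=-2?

Every unit gets J=-2 under the intervention. K values become 12, 0, 10, 8, 14, -2, 2, 4; E[K|do(J=-2)] = 6.
E[K|J=-2] averages over only the 2 units with J=-2 (N = 0, -1): K = 0, -2, mean -1.
Difference = 6 − (-1) = 7.

7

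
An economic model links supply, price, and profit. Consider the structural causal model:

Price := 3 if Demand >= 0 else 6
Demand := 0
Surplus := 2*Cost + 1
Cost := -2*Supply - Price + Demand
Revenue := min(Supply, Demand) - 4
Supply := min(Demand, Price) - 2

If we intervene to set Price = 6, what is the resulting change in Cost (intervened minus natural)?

Under do(Price=6), the mechanism Price := 3 if Demand >= 0 else 6 is discarded; Price is fixed at 6.
Supply = min(Demand, Price) - 2  [with Demand=0, Price=6]  = -2
Cost = -2*Supply - Price + Demand  [with Supply=-2, Price=6, Demand=0]  = -2
Without intervention: Price = 3 if Demand >= 0 else 6  [with Demand=0]  = 3; Supply = min(Demand, Price) - 2  [with Demand=0, Price=3]  = -2; Cost = -2*Supply - Price + Demand  [with Supply=-2, Price=3, Demand=0]  = 1.
Change = -2 − 1 = -3.

-3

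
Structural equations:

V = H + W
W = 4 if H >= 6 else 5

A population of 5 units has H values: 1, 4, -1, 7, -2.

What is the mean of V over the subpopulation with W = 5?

Conditioning on W=5 selects the 4 unit(s) with H ∈ {1, 4, -1, -2}. Their V values: 6, 9, 4, 3. Mean = 5.5.

5.5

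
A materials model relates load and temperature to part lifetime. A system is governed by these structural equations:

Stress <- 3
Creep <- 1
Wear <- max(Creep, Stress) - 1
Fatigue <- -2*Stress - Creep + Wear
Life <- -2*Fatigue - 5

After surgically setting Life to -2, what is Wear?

do(Life=-2) replaces the equation Life <- -2*Fatigue - 5 with the constant Life = -2.
Wear is not downstream of the intervention, so its value is determined by the original equations.
Wear = max(Creep, Stress) - 1  [with Creep=1, Stress=3]  = 2

2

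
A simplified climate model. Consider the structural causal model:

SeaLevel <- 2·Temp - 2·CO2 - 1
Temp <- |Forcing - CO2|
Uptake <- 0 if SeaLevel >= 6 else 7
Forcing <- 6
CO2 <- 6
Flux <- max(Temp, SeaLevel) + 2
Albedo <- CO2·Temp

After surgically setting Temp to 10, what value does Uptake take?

The intervention breaks the incoming arrows to Temp: Temp <- |Forcing - CO2| no longer applies, and Temp = 10.
SeaLevel = 2·Temp - 2·CO2 - 1  [with Temp=10, CO2=6]  = 7
Uptake = 0 if SeaLevel >= 6 else 7  [with SeaLevel=7]  = 0

0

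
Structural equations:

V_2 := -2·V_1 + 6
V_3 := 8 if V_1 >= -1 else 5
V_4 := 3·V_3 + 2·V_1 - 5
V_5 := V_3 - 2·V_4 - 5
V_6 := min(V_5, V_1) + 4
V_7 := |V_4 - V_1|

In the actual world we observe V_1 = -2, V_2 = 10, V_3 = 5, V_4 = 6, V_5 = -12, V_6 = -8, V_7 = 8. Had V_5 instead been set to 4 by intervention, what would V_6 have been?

2

The intervention breaks the incoming arrows to V_5: V_5 := V_3 - 2·V_4 - 5 no longer applies, and V_5 = 4.
V_6 = min(V_5, V_1) + 4  [with V_5=4, V_1=-2]  = 2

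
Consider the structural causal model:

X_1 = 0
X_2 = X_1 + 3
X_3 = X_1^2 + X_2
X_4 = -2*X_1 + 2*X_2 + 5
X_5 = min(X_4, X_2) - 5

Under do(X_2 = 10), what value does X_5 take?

do(X_2=10) replaces the equation X_2 = X_1 + 3 with the constant X_2 = 10.
X_4 = -2*X_1 + 2*X_2 + 5  [with X_1=0, X_2=10]  = 25
X_5 = min(X_4, X_2) - 5  [with X_4=25, X_2=10]  = 5

5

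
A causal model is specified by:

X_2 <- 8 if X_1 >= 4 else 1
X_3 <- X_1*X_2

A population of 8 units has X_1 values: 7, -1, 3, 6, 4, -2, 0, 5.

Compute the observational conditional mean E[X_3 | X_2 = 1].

0

Conditioning on X_2=1 selects the 4 unit(s) with X_1 ∈ {-1, 3, -2, 0}. Their X_3 values: -1, 3, -2, 0. Mean = 0.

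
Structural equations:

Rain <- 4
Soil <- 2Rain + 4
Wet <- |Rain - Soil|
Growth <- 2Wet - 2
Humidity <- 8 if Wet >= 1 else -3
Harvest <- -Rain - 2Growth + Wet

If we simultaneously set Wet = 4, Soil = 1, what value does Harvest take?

-12

Setting Wet = 4, Soil = 1 by intervention discards those variables' equations.
Growth = 2Wet - 2  [with Wet=4]  = 6
Harvest = -Rain - 2Growth + Wet  [with Rain=4, Growth=6, Wet=4]  = -12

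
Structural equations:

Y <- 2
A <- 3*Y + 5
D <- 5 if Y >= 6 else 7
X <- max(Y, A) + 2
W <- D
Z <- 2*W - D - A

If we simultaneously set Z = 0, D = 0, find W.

0

Under do(Z = 0, D = 0), each intervened variable's structural equation is replaced by its fixed value.
W = D  [with D=0]  = 0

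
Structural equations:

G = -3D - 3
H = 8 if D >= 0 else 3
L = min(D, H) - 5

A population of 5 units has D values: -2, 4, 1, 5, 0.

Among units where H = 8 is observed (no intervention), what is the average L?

Conditioning on H=8 selects the 4 unit(s) with D ∈ {4, 1, 5, 0}. Their L values: -1, -4, 0, -5. Mean = -2.5.

-2.5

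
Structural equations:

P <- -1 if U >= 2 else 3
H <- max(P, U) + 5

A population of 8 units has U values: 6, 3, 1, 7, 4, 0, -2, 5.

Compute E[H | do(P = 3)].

9.25

Under do(P=3), P's equation is replaced by P=3 for every unit. Per-unit H: 11, 8, 8, 12, 9, 8, 8, 10. Mean = 9.25.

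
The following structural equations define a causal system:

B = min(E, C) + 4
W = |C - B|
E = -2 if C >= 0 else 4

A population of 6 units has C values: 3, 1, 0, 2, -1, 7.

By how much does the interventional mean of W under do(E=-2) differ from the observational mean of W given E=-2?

The intervention sets E=-2 in all 6 units regardless of C. Recomputing W per unit gives 1, 1, 2, 0, 3, 5; average 2.
Observing E=-2 restricts to units where E's equation naturally yields -2: C ∈ {3, 1, 0, 2, 7}. In that subpopulation W = 1, 1, 2, 0, 5, mean 1.8.
Difference = 2 − 1.8 = 0.2.

0.2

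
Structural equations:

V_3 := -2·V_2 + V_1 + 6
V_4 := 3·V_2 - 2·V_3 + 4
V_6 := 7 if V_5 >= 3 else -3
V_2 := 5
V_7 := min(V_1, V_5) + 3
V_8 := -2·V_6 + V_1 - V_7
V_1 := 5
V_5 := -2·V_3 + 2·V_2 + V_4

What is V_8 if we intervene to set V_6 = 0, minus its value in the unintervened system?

14

Intervening sets V_6 = 0 and removes its equation (V_6 := 7 if V_5 >= 3 else -3).
V_3 = -2·V_2 + V_1 + 6  [with V_2=5, V_1=5]  = 1
V_4 = 3·V_2 - 2·V_3 + 4  [with V_2=5, V_3=1]  = 17
V_5 = -2·V_3 + 2·V_2 + V_4  [with V_3=1, V_2=5, V_4=17]  = 25
V_7 = min(V_1, V_5) + 3  [with V_1=5, V_5=25]  = 8
V_8 = -2·V_6 + V_1 - V_7  [with V_6=0, V_1=5, V_7=8]  = -3
Without intervention: V_3 = -2·V_2 + V_1 + 6  [with V_2=5, V_1=5]  = 1; V_4 = 3·V_2 - 2·V_3 + 4  [with V_2=5, V_3=1]  = 17; V_5 = -2·V_3 + 2·V_2 + V_4  [with V_3=1, V_2=5, V_4=17]  = 25; V_6 = 7 if V_5 >= 3 else -3  [with V_5=25]  = 7; V_7 = min(V_1, V_5) + 3  [with V_1=5, V_5=25]  = 8; V_8 = -2·V_6 + V_1 - V_7  [with V_6=7, V_1=5, V_7=8]  = -17.
Change = -3 − (-17) = 14.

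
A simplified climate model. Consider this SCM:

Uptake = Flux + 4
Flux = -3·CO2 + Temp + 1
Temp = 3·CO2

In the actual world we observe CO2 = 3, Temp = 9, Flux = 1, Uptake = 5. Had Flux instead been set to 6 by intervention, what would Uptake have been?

10

The intervention breaks the incoming arrows to Flux: Flux = -3·CO2 + Temp + 1 no longer applies, and Flux = 6.
Uptake = Flux + 4  [with Flux=6]  = 10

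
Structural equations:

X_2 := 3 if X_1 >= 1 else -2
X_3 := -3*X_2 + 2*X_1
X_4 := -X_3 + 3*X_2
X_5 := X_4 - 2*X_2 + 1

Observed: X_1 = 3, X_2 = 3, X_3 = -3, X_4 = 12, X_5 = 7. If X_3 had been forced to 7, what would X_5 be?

-3

do(X_3=7) replaces the equation X_3 := -3*X_2 + 2*X_1 with the constant X_3 = 7.
X_2 = 3 if X_1 >= 1 else -2  [with X_1=3]  = 3
X_4 = -X_3 + 3*X_2  [with X_3=7, X_2=3]  = 2
X_5 = X_4 - 2*X_2 + 1  [with X_4=2, X_2=3]  = -3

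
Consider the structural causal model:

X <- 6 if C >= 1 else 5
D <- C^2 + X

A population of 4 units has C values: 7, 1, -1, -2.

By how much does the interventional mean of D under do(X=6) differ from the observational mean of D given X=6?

-11.25

The intervention sets X=6 in all 4 units regardless of C. Recomputing D per unit gives 55, 7, 7, 10; average 19.75.
Observing X=6 restricts to units where X's equation naturally yields 6: C ∈ {7, 1}. In that subpopulation D = 55, 7, mean 31.
Difference = 19.75 − 31 = -11.25.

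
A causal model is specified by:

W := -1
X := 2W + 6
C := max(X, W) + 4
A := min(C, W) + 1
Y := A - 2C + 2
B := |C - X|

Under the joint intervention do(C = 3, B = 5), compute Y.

The joint intervention fixes C = 3, B = 5, removing each variable's own equation.
A = min(C, W) + 1  [with C=3, W=-1]  = 0
Y = A - 2C + 2  [with A=0, C=3]  = -4

-4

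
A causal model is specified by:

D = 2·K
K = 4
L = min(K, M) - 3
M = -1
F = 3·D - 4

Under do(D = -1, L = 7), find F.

-7

Setting D = -1, L = 7 by intervention discards those variables' equations.
F = 3·D - 4  [with D=-1]  = -7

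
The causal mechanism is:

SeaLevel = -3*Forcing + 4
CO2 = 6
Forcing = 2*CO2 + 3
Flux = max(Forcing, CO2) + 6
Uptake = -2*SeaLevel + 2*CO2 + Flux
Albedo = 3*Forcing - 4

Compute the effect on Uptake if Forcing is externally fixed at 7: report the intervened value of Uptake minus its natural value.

Under do(Forcing=7), the mechanism Forcing = 2*CO2 + 3 is discarded; Forcing is fixed at 7.
SeaLevel = -3*Forcing + 4  [with Forcing=7]  = -17
Flux = max(Forcing, CO2) + 6  [with Forcing=7, CO2=6]  = 13
Uptake = -2*SeaLevel + 2*CO2 + Flux  [with SeaLevel=-17, CO2=6, Flux=13]  = 59
Without intervention: Forcing = 2*CO2 + 3  [with CO2=6]  = 15; SeaLevel = -3*Forcing + 4  [with Forcing=15]  = -41; Flux = max(Forcing, CO2) + 6  [with Forcing=15, CO2=6]  = 21; Uptake = -2*SeaLevel + 2*CO2 + Flux  [with SeaLevel=-41, CO2=6, Flux=21]  = 115.
Change = 59 − 115 = -56.

-56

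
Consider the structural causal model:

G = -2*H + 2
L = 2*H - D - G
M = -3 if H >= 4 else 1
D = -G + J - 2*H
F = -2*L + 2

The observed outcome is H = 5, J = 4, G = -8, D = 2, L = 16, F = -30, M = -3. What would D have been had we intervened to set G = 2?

The intervention breaks the incoming arrows to G: G = -2*H + 2 no longer applies, and G = 2.
D = -G + J - 2*H  [with G=2, J=4, H=5]  = -8

-8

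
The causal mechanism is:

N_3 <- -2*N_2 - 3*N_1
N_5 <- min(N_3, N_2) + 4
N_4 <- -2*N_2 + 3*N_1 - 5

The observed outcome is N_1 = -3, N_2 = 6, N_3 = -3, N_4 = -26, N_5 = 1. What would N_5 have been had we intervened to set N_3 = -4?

0

do(N_3=-4) replaces the equation N_3 <- -2*N_2 - 3*N_1 with the constant N_3 = -4.
N_5 = min(N_3, N_2) + 4  [with N_3=-4, N_2=6]  = 0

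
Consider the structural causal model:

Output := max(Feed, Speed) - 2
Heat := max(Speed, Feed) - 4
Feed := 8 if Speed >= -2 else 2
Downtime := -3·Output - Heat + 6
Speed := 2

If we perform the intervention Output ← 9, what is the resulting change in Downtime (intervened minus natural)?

Intervening sets Output = 9 and removes its equation (Output := max(Feed, Speed) - 2).
Feed = 8 if Speed >= -2 else 2  [with Speed=2]  = 8
Heat = max(Speed, Feed) - 4  [with Speed=2, Feed=8]  = 4
Downtime = -3·Output - Heat + 6  [with Output=9, Heat=4]  = -25
Without intervention: Feed = 8 if Speed >= -2 else 2  [with Speed=2]  = 8; Heat = max(Speed, Feed) - 4  [with Speed=2, Feed=8]  = 4; Output = max(Feed, Speed) - 2  [with Feed=8, Speed=2]  = 6; Downtime = -3·Output - Heat + 6  [with Output=6, Heat=4]  = -16.
Change = -25 − (-16) = -9.

-9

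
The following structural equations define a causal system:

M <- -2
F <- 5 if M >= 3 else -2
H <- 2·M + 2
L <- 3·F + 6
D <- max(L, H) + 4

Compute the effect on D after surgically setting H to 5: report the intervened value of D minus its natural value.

5

do(H=5) replaces the equation H <- 2·M + 2 with the constant H = 5.
F = 5 if M >= 3 else -2  [with M=-2]  = -2
L = 3·F + 6  [with F=-2]  = 0
D = max(L, H) + 4  [with L=0, H=5]  = 9
Without intervention: F = 5 if M >= 3 else -2  [with M=-2]  = -2; H = 2·M + 2  [with M=-2]  = -2; L = 3·F + 6  [with F=-2]  = 0; D = max(L, H) + 4  [with L=0, H=-2]  = 4.
Change = 9 − 4 = 5.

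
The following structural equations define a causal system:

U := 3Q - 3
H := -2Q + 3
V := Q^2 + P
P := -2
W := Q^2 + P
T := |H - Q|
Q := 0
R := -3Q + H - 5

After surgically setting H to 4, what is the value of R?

-1

The intervention breaks the incoming arrows to H: H := -2Q + 3 no longer applies, and H = 4.
R = -3Q + H - 5  [with Q=0, H=4]  = -1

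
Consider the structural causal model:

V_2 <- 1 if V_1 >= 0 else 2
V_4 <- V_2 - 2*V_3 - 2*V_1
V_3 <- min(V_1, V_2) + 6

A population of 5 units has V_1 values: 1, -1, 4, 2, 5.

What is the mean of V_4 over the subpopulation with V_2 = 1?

Conditioning on V_2=1 selects the 4 unit(s) with V_1 ∈ {1, 4, 2, 5}. Their V_4 values: -15, -21, -17, -23. Mean = -19.

-19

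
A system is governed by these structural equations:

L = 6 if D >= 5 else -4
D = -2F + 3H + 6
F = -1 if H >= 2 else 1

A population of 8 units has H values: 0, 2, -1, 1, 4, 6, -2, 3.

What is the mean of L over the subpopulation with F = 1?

Observing F=1 restricts to units where F's equation naturally yields 1: H ∈ {0, -1, 1, -2}. In that subpopulation L = -4, -4, 6, -4, mean -1.5.

-1.5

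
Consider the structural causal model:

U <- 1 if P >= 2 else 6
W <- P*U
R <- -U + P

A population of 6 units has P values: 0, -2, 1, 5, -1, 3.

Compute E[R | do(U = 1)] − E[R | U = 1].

-3

The intervention sets U=1 in all 6 units regardless of P. Recomputing R per unit gives -1, -3, 0, 4, -2, 2; average 0.
Observing U=1 restricts to units where U's equation naturally yields 1: P ∈ {5, 3}. In that subpopulation R = 4, 2, mean 3.
Difference = 0 − 3 = -3.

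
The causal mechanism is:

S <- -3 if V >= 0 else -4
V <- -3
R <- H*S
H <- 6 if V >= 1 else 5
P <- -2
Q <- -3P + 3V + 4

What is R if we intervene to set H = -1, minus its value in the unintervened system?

The intervention breaks the incoming arrows to H: H <- 6 if V >= 1 else 5 no longer applies, and H = -1.
S = -3 if V >= 0 else -4  [with V=-3]  = -4
R = H*S  [with H=-1, S=-4]  = 4
Without intervention: S = -3 if V >= 0 else -4  [with V=-3]  = -4; H = 6 if V >= 1 else 5  [with V=-3]  = 5; R = H*S  [with H=5, S=-4]  = -20.
Change = 4 − (-20) = 24.

24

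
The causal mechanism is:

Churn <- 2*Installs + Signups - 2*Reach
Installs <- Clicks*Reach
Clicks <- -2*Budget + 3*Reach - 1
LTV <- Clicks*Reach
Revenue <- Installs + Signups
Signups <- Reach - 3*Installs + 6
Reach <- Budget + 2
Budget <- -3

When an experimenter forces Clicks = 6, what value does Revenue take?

17

The intervention breaks the incoming arrows to Clicks: Clicks <- -2*Budget + 3*Reach - 1 no longer applies, and Clicks = 6.
Reach = Budget + 2  [with Budget=-3]  = -1
Installs = Clicks*Reach  [with Clicks=6, Reach=-1]  = -6
Signups = Reach - 3*Installs + 6  [with Reach=-1, Installs=-6]  = 23
Revenue = Installs + Signups  [with Installs=-6, Signups=23]  = 17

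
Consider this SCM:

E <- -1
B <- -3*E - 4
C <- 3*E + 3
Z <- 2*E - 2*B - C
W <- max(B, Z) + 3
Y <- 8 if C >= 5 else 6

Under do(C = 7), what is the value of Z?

-7

The intervention breaks the incoming arrows to C: C <- 3*E + 3 no longer applies, and C = 7.
B = -3*E - 4  [with E=-1]  = -1
Z = 2*E - 2*B - C  [with E=-1, B=-1, C=7]  = -7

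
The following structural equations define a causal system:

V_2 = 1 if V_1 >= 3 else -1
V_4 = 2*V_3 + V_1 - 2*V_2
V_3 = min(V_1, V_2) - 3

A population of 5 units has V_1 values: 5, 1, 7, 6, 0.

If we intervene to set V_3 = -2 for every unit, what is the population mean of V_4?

-0.6

do(V_3=-2) breaks V_3's dependence on V_1. With V_3=-2 fixed, V_4 across the units is -1, -1, 1, 0, -2, mean -0.6.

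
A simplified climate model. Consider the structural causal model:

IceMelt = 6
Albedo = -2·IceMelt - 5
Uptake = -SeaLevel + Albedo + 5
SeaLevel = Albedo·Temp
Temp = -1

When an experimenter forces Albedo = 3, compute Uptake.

11

do(Albedo=3) replaces the equation Albedo = -2·IceMelt - 5 with the constant Albedo = 3.
SeaLevel = Albedo·Temp  [with Albedo=3, Temp=-1]  = -3
Uptake = -SeaLevel + Albedo + 5  [with SeaLevel=-3, Albedo=3]  = 11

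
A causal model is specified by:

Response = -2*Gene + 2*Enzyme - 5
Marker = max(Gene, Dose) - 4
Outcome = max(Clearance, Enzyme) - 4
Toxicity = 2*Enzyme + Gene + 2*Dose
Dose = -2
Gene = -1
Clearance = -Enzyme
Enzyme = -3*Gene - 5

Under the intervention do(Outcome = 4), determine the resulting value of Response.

-7

do(Outcome=4) replaces the equation Outcome = max(Clearance, Enzyme) - 4 with the constant Outcome = 4.
Response is not downstream of the intervention, so its value is determined by the original equations.
Enzyme = -3*Gene - 5  [with Gene=-1]  = -2
Response = -2*Gene + 2*Enzyme - 5  [with Gene=-1, Enzyme=-2]  = -7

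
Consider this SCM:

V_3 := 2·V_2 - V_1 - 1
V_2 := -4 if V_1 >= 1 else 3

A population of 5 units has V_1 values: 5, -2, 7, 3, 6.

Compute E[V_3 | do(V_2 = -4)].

Every unit gets V_2=-4 under the intervention. V_3 values become -14, -7, -16, -12, -15; E[V_3|do(V_2=-4)] = -12.8.

-12.8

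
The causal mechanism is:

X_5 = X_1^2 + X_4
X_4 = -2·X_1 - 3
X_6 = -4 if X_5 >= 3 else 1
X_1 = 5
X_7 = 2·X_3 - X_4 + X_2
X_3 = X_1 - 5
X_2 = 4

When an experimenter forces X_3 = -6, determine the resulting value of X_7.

5

The intervention breaks the incoming arrows to X_3: X_3 = X_1 - 5 no longer applies, and X_3 = -6.
X_4 = -2·X_1 - 3  [with X_1=5]  = -13
X_7 = 2·X_3 - X_4 + X_2  [with X_3=-6, X_4=-13, X_2=4]  = 5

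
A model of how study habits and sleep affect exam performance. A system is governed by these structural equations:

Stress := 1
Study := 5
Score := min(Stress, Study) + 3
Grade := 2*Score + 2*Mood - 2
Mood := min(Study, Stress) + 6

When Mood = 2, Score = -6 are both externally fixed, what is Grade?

The joint intervention fixes Mood = 2, Score = -6, removing each variable's own equation.
Grade = 2*Score + 2*Mood - 2  [with Score=-6, Mood=2]  = -10

-10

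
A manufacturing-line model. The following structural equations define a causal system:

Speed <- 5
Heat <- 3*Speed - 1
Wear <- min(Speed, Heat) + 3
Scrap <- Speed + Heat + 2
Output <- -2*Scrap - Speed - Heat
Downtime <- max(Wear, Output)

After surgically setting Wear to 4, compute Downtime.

The intervention breaks the incoming arrows to Wear: Wear <- min(Speed, Heat) + 3 no longer applies, and Wear = 4.
Heat = 3*Speed - 1  [with Speed=5]  = 14
Scrap = Speed + Heat + 2  [with Speed=5, Heat=14]  = 21
Output = -2*Scrap - Speed - Heat  [with Scrap=21, Speed=5, Heat=14]  = -61
Downtime = max(Wear, Output)  [with Wear=4, Output=-61]  = 4

4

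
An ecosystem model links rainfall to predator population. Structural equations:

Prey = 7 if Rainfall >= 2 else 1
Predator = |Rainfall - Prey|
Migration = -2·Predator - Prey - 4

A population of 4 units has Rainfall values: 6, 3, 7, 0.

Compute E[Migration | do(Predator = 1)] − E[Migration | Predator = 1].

Under do(Predator=1), Predator's equation is replaced by Predator=1 for every unit. Per-unit Migration: -13, -13, -13, -7. Mean = -11.5.
Observing Predator=1 restricts to units where Predator's equation naturally yields 1: Rainfall ∈ {6, 0}. In that subpopulation Migration = -13, -7, mean -10.
Difference = -11.5 − (-10) = -1.5.

-1.5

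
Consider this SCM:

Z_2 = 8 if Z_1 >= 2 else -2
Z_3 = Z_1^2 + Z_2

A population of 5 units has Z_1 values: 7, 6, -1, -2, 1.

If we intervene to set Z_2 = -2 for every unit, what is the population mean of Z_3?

16.2

Every unit gets Z_2=-2 under the intervention. Z_3 values become 47, 34, -1, 2, -1; E[Z_3|do(Z_2=-2)] = 16.2.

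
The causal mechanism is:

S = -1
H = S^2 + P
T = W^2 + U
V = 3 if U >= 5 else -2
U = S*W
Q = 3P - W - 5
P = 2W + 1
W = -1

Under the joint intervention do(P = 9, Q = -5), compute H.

Setting P = 9, Q = -5 by intervention discards those variables' equations.
H = S^2 + P  [with S=-1, P=9]  = 10

10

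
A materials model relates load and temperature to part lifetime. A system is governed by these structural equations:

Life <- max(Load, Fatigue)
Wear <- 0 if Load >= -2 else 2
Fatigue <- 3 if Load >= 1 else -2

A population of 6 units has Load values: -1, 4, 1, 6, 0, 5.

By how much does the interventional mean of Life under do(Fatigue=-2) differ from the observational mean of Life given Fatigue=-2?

Under do(Fatigue=-2), Fatigue's equation is replaced by Fatigue=-2 for every unit. Per-unit Life: -1, 4, 1, 6, 0, 5. Mean = 2.5.
Observing Fatigue=-2 restricts to units where Fatigue's equation naturally yields -2: Load ∈ {-1, 0}. In that subpopulation Life = -1, 0, mean -0.5.
Difference = 2.5 − (-0.5) = 3.

3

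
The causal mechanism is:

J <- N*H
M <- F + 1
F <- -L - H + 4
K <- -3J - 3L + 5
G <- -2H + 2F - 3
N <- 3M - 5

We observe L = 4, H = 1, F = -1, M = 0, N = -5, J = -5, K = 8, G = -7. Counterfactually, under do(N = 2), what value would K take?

Under do(N=2), the mechanism N <- 3M - 5 is discarded; N is fixed at 2.
J = N*H  [with N=2, H=1]  = 2
K = -3J - 3L + 5  [with J=2, L=4]  = -13

-13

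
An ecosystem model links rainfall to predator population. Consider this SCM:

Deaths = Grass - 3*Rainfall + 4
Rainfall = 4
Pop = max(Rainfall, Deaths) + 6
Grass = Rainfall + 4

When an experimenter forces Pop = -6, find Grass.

8

The intervention breaks the incoming arrows to Pop: Pop = max(Rainfall, Deaths) + 6 no longer applies, and Pop = -6.
Since Grass is not a descendant of the intervened variable, it is unaffected.
Grass = Rainfall + 4  [with Rainfall=4]  = 8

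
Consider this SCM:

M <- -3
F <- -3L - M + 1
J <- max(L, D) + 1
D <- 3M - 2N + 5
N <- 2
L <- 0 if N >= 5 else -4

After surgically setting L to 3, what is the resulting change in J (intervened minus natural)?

7

The intervention breaks the incoming arrows to L: L <- 0 if N >= 5 else -4 no longer applies, and L = 3.
D = 3M - 2N + 5  [with M=-3, N=2]  = -8
J = max(L, D) + 1  [with L=3, D=-8]  = 4
Without intervention: L = 0 if N >= 5 else -4  [with N=2]  = -4; D = 3M - 2N + 5  [with M=-3, N=2]  = -8; J = max(L, D) + 1  [with L=-4, D=-8]  = -3.
Change = 4 − (-3) = 7.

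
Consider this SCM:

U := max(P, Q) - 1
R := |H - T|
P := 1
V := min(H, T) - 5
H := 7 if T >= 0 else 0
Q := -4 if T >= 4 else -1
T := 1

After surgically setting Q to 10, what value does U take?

9

Intervening sets Q = 10 and removes its equation (Q := -4 if T >= 4 else -1).
U = max(P, Q) - 1  [with P=1, Q=10]  = 9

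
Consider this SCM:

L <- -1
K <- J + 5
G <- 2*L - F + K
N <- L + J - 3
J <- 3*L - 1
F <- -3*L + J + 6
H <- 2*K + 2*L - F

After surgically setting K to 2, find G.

-5

The intervention breaks the incoming arrows to K: K <- J + 5 no longer applies, and K = 2.
J = 3*L - 1  [with L=-1]  = -4
F = -3*L + J + 6  [with L=-1, J=-4]  = 5
G = 2*L - F + K  [with L=-1, F=5, K=2]  = -5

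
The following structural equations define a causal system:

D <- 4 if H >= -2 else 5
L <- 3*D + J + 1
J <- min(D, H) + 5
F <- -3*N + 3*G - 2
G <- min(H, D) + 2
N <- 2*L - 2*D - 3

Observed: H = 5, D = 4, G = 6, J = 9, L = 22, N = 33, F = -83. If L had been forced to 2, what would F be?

37

Under do(L=2), the mechanism L <- 3*D + J + 1 is discarded; L is fixed at 2.
D = 4 if H >= -2 else 5  [with H=5]  = 4
G = min(H, D) + 2  [with H=5, D=4]  = 6
N = 2*L - 2*D - 3  [with L=2, D=4]  = -7
F = -3*N + 3*G - 2  [with N=-7, G=6]  = 37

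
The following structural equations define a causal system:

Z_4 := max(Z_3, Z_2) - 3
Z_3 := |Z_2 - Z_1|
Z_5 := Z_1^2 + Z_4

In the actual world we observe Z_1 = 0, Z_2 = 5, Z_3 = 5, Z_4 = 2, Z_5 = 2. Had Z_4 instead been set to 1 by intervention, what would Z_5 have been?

1

Intervening sets Z_4 = 1 and removes its equation (Z_4 := max(Z_3, Z_2) - 3).
Z_5 = Z_1^2 + Z_4  [with Z_1=0, Z_4=1]  = 1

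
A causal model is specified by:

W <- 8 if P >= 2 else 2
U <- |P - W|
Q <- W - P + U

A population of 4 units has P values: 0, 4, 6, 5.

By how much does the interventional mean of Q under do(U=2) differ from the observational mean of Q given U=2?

0.75

Under do(U=2), U's equation is replaced by U=2 for every unit. Per-unit Q: 4, 6, 4, 5. Mean = 4.75.
Conditioning on U=2 selects the 2 unit(s) with P ∈ {0, 6}. Their Q values: 4, 4. Mean = 4.
Difference = 4.75 − 4 = 0.75.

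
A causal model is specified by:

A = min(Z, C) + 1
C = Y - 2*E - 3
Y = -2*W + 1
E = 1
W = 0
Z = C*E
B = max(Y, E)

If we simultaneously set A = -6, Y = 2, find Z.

-3

Under do(A = -6, Y = 2), each intervened variable's structural equation is replaced by its fixed value.
C = Y - 2*E - 3  [with Y=2, E=1]  = -3
Z = C*E  [with C=-3, E=1]  = -3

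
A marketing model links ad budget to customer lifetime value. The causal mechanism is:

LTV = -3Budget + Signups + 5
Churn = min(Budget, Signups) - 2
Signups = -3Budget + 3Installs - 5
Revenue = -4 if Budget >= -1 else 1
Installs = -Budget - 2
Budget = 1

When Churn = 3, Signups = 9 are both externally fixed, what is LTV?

11

The joint intervention fixes Churn = 3, Signups = 9, removing each variable's own equation.
LTV = -3Budget + Signups + 5  [with Budget=1, Signups=9]  = 11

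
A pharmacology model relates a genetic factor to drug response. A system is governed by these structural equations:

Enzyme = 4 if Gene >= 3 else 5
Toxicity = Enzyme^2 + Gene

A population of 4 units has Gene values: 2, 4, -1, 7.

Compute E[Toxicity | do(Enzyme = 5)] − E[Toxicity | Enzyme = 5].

2.5

Every unit gets Enzyme=5 under the intervention. Toxicity values become 27, 29, 24, 32; E[Toxicity|do(Enzyme=5)] = 28.
E[Toxicity|Enzyme=5] averages over only the 2 units with Enzyme=5 (Gene = 2, -1): Toxicity = 27, 24, mean 25.5.
Difference = 28 − 25.5 = 2.5.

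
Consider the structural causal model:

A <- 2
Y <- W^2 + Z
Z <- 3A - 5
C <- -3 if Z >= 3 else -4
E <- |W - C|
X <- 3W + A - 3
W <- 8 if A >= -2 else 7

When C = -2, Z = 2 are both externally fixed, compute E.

Under do(C = -2, Z = 2), each intervened variable's structural equation is replaced by its fixed value.
W = 8 if A >= -2 else 7  [with A=2]  = 8
E = |W - C|  [with W=8, C=-2]  = 10

10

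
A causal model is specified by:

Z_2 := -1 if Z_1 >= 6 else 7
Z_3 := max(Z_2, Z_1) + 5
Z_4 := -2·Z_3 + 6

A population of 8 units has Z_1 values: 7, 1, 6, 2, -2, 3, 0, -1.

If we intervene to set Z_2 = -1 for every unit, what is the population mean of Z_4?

The intervention sets Z_2=-1 in all 8 units regardless of Z_1. Recomputing Z_4 per unit gives -18, -6, -16, -8, -2, -10, -4, -2; average -8.25.

-8.25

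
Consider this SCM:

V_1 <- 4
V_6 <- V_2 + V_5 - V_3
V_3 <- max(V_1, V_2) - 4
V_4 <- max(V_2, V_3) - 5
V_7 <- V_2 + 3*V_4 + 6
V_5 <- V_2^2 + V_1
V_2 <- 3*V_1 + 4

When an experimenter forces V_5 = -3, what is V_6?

1

The intervention breaks the incoming arrows to V_5: V_5 <- V_2^2 + V_1 no longer applies, and V_5 = -3.
V_2 = 3*V_1 + 4  [with V_1=4]  = 16
V_3 = max(V_1, V_2) - 4  [with V_1=4, V_2=16]  = 12
V_6 = V_2 + V_5 - V_3  [with V_2=16, V_5=-3, V_3=12]  = 1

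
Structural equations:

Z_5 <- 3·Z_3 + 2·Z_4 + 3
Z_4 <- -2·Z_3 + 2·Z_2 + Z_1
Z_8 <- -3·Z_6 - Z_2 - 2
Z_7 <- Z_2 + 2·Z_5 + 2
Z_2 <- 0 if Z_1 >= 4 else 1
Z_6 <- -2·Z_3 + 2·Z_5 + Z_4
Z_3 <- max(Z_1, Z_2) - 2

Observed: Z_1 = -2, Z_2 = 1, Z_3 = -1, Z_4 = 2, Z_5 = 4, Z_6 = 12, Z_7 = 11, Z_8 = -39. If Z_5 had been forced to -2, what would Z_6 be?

The intervention breaks the incoming arrows to Z_5: Z_5 <- 3·Z_3 + 2·Z_4 + 3 no longer applies, and Z_5 = -2.
Z_2 = 0 if Z_1 >= 4 else 1  [with Z_1=-2]  = 1
Z_3 = max(Z_1, Z_2) - 2  [with Z_1=-2, Z_2=1]  = -1
Z_4 = -2·Z_3 + 2·Z_2 + Z_1  [with Z_3=-1, Z_2=1, Z_1=-2]  = 2
Z_6 = -2·Z_3 + 2·Z_5 + Z_4  [with Z_3=-1, Z_5=-2, Z_4=2]  = 0

0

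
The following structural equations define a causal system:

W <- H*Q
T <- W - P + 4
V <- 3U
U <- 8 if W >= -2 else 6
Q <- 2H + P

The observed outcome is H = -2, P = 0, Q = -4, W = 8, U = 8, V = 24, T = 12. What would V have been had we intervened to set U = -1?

The intervention breaks the incoming arrows to U: U <- 8 if W >= -2 else 6 no longer applies, and U = -1.
V = 3U  [with U=-1]  = -3

-3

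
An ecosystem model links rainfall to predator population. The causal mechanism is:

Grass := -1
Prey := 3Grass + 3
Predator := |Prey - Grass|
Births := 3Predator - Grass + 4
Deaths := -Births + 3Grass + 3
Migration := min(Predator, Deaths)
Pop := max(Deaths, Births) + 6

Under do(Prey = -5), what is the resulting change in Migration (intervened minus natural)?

Under do(Prey=-5), the mechanism Prey := 3Grass + 3 is discarded; Prey is fixed at -5.
Predator = |Prey - Grass|  [with Prey=-5, Grass=-1]  = 4
Births = 3Predator - Grass + 4  [with Predator=4, Grass=-1]  = 17
Deaths = -Births + 3Grass + 3  [with Births=17, Grass=-1]  = -17
Migration = min(Predator, Deaths)  [with Predator=4, Deaths=-17]  = -17
Without intervention: Prey = 3Grass + 3  [with Grass=-1]  = 0; Predator = |Prey - Grass|  [with Prey=0, Grass=-1]  = 1; Births = 3Predator - Grass + 4  [with Predator=1, Grass=-1]  = 8; Deaths = -Births + 3Grass + 3  [with Births=8, Grass=-1]  = -8; Migration = min(Predator, Deaths)  [with Predator=1, Deaths=-8]  = -8.
Change = -17 − (-8) = -9.

-9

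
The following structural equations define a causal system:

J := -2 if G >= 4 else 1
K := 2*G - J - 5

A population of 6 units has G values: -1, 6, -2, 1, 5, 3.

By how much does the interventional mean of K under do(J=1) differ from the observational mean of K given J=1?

do(J=1) breaks J's dependence on G. With J=1 fixed, K across the units is -8, 6, -10, -4, 4, 0, mean -2.
Observing J=1 restricts to units where J's equation naturally yields 1: G ∈ {-1, -2, 1, 3}. In that subpopulation K = -8, -10, -4, 0, mean -5.5.
Difference = -2 − (-5.5) = 3.5.

3.5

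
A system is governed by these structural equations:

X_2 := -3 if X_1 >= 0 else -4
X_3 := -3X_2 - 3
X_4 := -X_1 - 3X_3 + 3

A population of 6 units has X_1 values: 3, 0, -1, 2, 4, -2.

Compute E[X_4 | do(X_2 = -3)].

do(X_2=-3) breaks X_2's dependence on X_1. With X_2=-3 fixed, X_4 across the units is -18, -15, -14, -17, -19, -13, mean -16.

-16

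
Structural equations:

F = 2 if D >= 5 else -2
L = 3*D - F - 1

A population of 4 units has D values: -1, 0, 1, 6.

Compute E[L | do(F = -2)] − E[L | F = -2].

4.5

do(F=-2) breaks F's dependence on D. With F=-2 fixed, L across the units is -2, 1, 4, 19, mean 5.5.
Observing F=-2 restricts to units where F's equation naturally yields -2: D ∈ {-1, 0, 1}. In that subpopulation L = -2, 1, 4, mean 1.
Difference = 5.5 − 1 = 4.5.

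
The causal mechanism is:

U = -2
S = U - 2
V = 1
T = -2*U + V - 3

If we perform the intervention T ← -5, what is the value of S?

-4

The intervention breaks the incoming arrows to T: T = -2*U + V - 3 no longer applies, and T = -5.
S is not downstream of the intervention, so its value is determined by the original equations.
S = U - 2  [with U=-2]  = -4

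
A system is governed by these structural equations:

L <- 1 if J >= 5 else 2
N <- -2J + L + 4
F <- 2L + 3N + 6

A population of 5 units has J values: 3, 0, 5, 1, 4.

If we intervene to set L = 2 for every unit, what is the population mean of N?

Under do(L=2), L's equation is replaced by L=2 for every unit. Per-unit N: 0, 6, -4, 4, -2. Mean = 0.8.

0.8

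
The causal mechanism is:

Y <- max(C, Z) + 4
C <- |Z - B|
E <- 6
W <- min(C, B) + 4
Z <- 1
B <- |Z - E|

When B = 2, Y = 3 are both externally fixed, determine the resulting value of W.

The joint intervention fixes B = 2, Y = 3, removing each variable's own equation.
C = |Z - B|  [with Z=1, B=2]  = 1
W = min(C, B) + 4  [with C=1, B=2]  = 5

5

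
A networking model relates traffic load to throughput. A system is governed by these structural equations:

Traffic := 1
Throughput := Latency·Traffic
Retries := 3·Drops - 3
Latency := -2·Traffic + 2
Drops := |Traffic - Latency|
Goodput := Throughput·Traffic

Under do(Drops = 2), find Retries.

The intervention breaks the incoming arrows to Drops: Drops := |Traffic - Latency| no longer applies, and Drops = 2.
Retries = 3·Drops - 3  [with Drops=2]  = 3

3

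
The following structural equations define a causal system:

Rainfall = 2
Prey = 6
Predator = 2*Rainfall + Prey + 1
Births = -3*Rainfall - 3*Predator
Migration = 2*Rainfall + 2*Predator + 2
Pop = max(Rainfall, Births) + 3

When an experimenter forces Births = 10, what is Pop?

13

Under do(Births=10), the mechanism Births = -3*Rainfall - 3*Predator is discarded; Births is fixed at 10.
Pop = max(Rainfall, Births) + 3  [with Rainfall=2, Births=10]  = 13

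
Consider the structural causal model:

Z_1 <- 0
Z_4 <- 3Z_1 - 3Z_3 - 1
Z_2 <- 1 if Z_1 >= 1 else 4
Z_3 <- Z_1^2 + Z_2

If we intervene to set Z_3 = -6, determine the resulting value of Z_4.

17

The intervention breaks the incoming arrows to Z_3: Z_3 <- Z_1^2 + Z_2 no longer applies, and Z_3 = -6.
Z_4 = 3Z_1 - 3Z_3 - 1  [with Z_1=0, Z_3=-6]  = 17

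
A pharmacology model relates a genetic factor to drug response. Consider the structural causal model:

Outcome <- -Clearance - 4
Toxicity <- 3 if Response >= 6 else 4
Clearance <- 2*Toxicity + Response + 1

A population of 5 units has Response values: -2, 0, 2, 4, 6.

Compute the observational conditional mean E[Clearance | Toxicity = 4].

10

E[Clearance|Toxicity=4] averages over only the 4 units with Toxicity=4 (Response = -2, 0, 2, 4): Clearance = 7, 9, 11, 13, mean 10.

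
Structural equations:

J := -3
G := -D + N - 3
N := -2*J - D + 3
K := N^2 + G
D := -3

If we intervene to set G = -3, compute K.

Intervening sets G = -3 and removes its equation (G := -D + N - 3).
N = -2*J - D + 3  [with J=-3, D=-3]  = 12
K = N^2 + G  [with N=12, G=-3]  = 141

141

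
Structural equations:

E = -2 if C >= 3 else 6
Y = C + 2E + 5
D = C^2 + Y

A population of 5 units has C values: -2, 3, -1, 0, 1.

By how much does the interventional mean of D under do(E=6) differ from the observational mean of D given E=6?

Under do(E=6), E's equation is replaced by E=6 for every unit. Per-unit D: 19, 29, 17, 17, 19. Mean = 20.2.
Conditioning on E=6 selects the 4 unit(s) with C ∈ {-2, -1, 0, 1}. Their D values: 19, 17, 17, 19. Mean = 18.
Difference = 20.2 − 18 = 2.2.

2.2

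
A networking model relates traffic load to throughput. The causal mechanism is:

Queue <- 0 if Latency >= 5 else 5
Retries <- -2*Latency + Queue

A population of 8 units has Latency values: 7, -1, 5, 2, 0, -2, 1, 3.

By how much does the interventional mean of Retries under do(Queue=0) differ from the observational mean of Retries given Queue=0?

8.25

Every unit gets Queue=0 under the intervention. Retries values become -14, 2, -10, -4, 0, 4, -2, -6; E[Retries|do(Queue=0)] = -3.75.
Conditioning on Queue=0 selects the 2 unit(s) with Latency ∈ {7, 5}. Their Retries values: -14, -10. Mean = -12.
Difference = -3.75 − (-12) = 8.25.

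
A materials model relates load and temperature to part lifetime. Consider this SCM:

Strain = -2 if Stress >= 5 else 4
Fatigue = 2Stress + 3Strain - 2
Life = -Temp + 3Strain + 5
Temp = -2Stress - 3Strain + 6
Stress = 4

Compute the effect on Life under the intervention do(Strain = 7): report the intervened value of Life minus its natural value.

18

do(Strain=7) replaces the equation Strain = -2 if Stress >= 5 else 4 with the constant Strain = 7.
Temp = -2Stress - 3Strain + 6  [with Stress=4, Strain=7]  = -23
Life = -Temp + 3Strain + 5  [with Temp=-23, Strain=7]  = 49
Without intervention: Strain = -2 if Stress >= 5 else 4  [with Stress=4]  = 4; Temp = -2Stress - 3Strain + 6  [with Stress=4, Strain=4]  = -14; Life = -Temp + 3Strain + 5  [with Temp=-14, Strain=4]  = 31.
Change = 49 − 31 = 18.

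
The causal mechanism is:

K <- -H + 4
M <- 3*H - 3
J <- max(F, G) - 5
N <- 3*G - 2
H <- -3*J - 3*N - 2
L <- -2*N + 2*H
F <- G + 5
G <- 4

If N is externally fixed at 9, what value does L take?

Under do(N=9), the mechanism N <- 3*G - 2 is discarded; N is fixed at 9.
F = G + 5  [with G=4]  = 9
J = max(F, G) - 5  [with F=9, G=4]  = 4
H = -3*J - 3*N - 2  [with J=4, N=9]  = -41
L = -2*N + 2*H  [with N=9, H=-41]  = -100

-100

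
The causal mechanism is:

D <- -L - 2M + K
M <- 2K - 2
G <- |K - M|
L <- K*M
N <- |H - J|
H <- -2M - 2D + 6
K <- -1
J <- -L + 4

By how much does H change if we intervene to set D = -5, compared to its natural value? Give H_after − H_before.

The intervention breaks the incoming arrows to D: D <- -L - 2M + K no longer applies, and D = -5.
M = 2K - 2  [with K=-1]  = -4
H = -2M - 2D + 6  [with M=-4, D=-5]  = 24
Without intervention: M = 2K - 2  [with K=-1]  = -4; L = K*M  [with K=-1, M=-4]  = 4; D = -L - 2M + K  [with L=4, M=-4, K=-1]  = 3; H = -2M - 2D + 6  [with M=-4, D=3]  = 8.
Change = 24 − 8 = 16.

16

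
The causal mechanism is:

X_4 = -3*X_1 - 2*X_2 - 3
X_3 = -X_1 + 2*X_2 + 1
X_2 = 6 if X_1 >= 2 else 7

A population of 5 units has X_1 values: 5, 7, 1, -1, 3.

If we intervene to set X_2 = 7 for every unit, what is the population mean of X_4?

The intervention sets X_2=7 in all 5 units regardless of X_1. Recomputing X_4 per unit gives -32, -38, -20, -14, -26; average -26.

-26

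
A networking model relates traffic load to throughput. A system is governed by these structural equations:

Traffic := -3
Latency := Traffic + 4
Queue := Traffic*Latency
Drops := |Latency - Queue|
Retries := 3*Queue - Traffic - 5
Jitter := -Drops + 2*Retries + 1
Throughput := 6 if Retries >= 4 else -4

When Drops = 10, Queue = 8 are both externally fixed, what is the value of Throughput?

The joint intervention fixes Drops = 10, Queue = 8, removing each variable's own equation.
Retries = 3*Queue - Traffic - 5  [with Queue=8, Traffic=-3]  = 22
Throughput = 6 if Retries >= 4 else -4  [with Retries=22]  = 6

6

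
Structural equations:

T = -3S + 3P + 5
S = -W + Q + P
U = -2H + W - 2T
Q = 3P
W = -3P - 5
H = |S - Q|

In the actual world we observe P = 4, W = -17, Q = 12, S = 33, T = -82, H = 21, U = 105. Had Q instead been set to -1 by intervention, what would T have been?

-43

do(Q=-1) replaces the equation Q = 3P with the constant Q = -1.
W = -3P - 5  [with P=4]  = -17
S = -W + Q + P  [with W=-17, Q=-1, P=4]  = 20
T = -3S + 3P + 5  [with S=20, P=4]  = -43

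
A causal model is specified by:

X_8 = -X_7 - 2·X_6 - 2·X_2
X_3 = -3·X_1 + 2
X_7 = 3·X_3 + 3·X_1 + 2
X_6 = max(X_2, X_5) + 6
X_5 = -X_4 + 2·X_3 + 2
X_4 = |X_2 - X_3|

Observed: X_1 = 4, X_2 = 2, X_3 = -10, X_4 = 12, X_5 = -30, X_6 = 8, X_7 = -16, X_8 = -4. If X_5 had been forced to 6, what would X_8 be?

-12

do(X_5=6) replaces the equation X_5 = -X_4 + 2·X_3 + 2 with the constant X_5 = 6.
X_3 = -3·X_1 + 2  [with X_1=4]  = -10
X_6 = max(X_2, X_5) + 6  [with X_2=2, X_5=6]  = 12
X_7 = 3·X_3 + 3·X_1 + 2  [with X_3=-10, X_1=4]  = -16
X_8 = -X_7 - 2·X_6 - 2·X_2  [with X_7=-16, X_6=12, X_2=2]  = -12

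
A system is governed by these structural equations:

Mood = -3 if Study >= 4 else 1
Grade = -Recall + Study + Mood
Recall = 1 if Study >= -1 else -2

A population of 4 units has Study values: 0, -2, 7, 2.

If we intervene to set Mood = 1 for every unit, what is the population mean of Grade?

2.5

Under do(Mood=1), Mood's equation is replaced by Mood=1 for every unit. Per-unit Grade: 0, 1, 7, 2. Mean = 2.5.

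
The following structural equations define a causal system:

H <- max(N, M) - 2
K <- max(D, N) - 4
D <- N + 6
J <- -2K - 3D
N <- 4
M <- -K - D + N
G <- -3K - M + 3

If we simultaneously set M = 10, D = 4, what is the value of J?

The joint intervention fixes M = 10, D = 4, removing each variable's own equation.
K = max(D, N) - 4  [with D=4, N=4]  = 0
J = -2K - 3D  [with K=0, D=4]  = -12

-12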